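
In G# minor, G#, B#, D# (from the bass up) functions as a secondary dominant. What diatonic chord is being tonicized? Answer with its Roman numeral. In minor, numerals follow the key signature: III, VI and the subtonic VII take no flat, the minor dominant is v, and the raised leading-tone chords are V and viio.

iv

The chord is a major triad on G#.
A dominant resolves down a perfect fifth: G# → C#. In G# minor, C# is scale degree 4, i.e. iv.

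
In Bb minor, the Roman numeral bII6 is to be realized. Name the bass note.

Eb

bII in Bb minor has root Cb; the chord is Cb-Eb-Gb.
The figure 6 means first inversion — the third is in the bass.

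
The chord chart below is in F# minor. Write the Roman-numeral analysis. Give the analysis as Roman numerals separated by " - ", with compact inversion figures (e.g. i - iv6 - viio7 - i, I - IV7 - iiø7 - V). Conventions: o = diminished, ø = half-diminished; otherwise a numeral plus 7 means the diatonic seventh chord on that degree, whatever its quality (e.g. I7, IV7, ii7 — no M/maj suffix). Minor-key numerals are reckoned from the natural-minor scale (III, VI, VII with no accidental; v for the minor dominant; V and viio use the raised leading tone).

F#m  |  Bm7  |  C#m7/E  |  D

F#m has root F#, degree 1 in F# minor, so i.
Bm7 has root B, degree 4 in F# minor, so iv7.
C#m7/E: minor seventh chord on C# = scale degree 5 → v65.
D: major triad on D = scale degree 6 → VI.

i - iv7 - v65 - VI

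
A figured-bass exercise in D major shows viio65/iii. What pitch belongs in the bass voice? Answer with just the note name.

The applied chord viio65/iii is rooted on E#: E#-G#-B-D.
The figure 65 means first inversion — the third is in the bass.

G#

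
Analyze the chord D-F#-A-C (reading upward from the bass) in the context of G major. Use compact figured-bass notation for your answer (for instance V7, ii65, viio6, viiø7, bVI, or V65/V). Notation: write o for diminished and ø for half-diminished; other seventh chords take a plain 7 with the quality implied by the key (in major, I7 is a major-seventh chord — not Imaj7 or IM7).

Stacked in thirds the chord is D-F#-A-C: a dominant seventh chord on D.
In G major, D is the dominant; the diatonic dominant seventh chord there is V7.

V7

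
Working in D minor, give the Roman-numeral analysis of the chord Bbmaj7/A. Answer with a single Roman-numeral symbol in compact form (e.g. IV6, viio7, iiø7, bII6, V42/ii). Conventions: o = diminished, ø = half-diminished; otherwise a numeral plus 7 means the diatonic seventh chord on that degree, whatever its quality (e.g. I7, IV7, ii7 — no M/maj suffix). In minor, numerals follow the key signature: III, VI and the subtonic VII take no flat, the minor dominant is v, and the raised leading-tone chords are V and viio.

Stacked in thirds the chord is Bb-D-F-A: a major seventh chord on Bb.
In D minor, Bb is the submediant; the diatonic major seventh chord there is VI7.
With A in the bass the chord is in third inversion, so the figured bass is 42.

VI42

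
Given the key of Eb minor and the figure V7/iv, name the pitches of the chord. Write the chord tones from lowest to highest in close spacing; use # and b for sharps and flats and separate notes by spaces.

Eb G Bb Db

V7/iv is a secondary dominant — the dominant seventh of iv. iv in Eb minor is Ab, so the applied chord's root is Eb, a perfect fifth above.
Building a dominant seventh chord on Eb gives Eb-G-Bb-Db.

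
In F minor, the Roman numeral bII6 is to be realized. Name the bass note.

Bb

bII in F minor has root Gb; the chord is Gb-Bb-Db.
The figure 6 means first inversion — the third is in the bass.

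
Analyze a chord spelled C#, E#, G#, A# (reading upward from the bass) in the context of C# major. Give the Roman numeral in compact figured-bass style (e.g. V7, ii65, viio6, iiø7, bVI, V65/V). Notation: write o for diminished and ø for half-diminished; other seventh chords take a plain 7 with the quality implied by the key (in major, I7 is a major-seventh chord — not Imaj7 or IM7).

vi65

The pitches A#-C#-E#-G# form a minor seventh chord rooted on A#.
In C# major, A# is the submediant; the diatonic minor seventh chord there is vi7.
With C# in the bass the chord is in first inversion, so the figured bass is 65.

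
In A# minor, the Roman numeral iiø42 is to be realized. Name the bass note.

iiø in A# minor has root B#; the chord is B#-D#-F#-A#.
The figure 42 means third inversion — the seventh is in the bass.

A#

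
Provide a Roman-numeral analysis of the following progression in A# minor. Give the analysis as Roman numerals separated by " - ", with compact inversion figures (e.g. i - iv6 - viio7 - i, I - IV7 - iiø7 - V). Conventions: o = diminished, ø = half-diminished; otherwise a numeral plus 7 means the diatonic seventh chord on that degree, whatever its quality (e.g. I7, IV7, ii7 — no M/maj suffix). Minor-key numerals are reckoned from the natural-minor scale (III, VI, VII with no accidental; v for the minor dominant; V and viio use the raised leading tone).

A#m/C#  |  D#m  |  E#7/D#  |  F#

A#m/C# has root A#, degree 1 in A# minor, so i6.
D#m: root D# is the subdominant; minor triad there is iv.
E#7/D# has root E#, degree 5 in A# minor, so V42.
F#: root F# is the submediant; major triad there is VI.

i6 - iv - V42 - VI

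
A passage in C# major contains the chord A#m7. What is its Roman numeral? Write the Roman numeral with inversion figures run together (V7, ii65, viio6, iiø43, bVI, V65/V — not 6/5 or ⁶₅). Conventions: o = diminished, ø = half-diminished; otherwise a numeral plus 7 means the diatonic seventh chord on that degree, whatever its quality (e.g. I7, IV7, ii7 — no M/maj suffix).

vi7

Stacked in thirds the chord is A#-C#-E#-G#: a minor seventh chord on A#.
In C# major, A# is the submediant; the diatonic minor seventh chord there is vi7.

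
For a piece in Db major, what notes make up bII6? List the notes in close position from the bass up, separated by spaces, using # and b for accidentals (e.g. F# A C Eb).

Scale degree 2 in Db major is Eb; lowering it a half step gives Ebb. bII6 is the Neapolitan sixth — a major triad on the lowered second degree, here in its customary first inversion.
So the chord is Ebb-Gb-Bbb, a major triad.
The figured bass 6 indicates first inversion, placing the third (Gb) in the bass: Gb-Bbb-Ebb.

Gb Bbb Ebb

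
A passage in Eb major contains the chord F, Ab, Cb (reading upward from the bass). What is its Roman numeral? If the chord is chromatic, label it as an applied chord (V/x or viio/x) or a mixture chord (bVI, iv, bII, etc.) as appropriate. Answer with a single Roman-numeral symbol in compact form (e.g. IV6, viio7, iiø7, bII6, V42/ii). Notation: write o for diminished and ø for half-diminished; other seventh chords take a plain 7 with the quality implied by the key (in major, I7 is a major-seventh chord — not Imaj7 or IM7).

Stacked in thirds the chord is F-Ab-Cb: a diminished triad on F.
F is the second degree of Eb major. This is the diminished supertonic triad, borrowed from the parallel minor.

iio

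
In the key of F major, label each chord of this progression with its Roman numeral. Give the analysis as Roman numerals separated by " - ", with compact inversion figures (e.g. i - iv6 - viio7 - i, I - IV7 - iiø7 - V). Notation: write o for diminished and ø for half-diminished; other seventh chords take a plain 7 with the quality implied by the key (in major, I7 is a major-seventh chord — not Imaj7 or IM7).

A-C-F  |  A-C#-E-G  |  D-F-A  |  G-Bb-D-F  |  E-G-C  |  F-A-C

A-C-F: major triad on F = scale degree 1 → I6.
A-C#-E-G is the secondary dominant of vi (dominant seventh chord on A): V7/vi.
D-F-A: root D is the submediant; minor triad there is vi.
G-Bb-D-F has root G, degree 2 in F major, so ii7.
E-G-C has root C, degree 5 in F major, so V6.
F-A-C: root F is the tonic; major triad there is I.

I6 - V7/vi - vi - ii7 - V6 - I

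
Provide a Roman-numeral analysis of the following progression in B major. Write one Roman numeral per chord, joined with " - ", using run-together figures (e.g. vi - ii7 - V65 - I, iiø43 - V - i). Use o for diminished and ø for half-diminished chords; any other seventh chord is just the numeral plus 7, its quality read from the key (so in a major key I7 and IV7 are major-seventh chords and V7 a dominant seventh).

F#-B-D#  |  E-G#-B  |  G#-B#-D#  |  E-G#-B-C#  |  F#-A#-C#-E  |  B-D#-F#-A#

F#-B-D#: root B is the tonic; major triad there is I64.
E-G#-B: root E is the subdominant; major triad there is IV.
G#-B#-D#: chromatic; G# is V of ii, so V/ii.
E-G#-B-C#: minor seventh chord on C# = scale degree 2 → ii65.
F#-A#-C#-E has root F#, degree 5 in B major, so V7.
B-D#-F#-A#: root B is the tonic; major seventh chord there is I7.

I64 - IV - V/ii - ii65 - V7 - I7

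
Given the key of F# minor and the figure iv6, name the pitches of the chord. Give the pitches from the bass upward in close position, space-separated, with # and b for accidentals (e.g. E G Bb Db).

D F# B

The numeral's case and figure indicate a minor triad. In F# minor its root, the subdominant, is B.
Stacking thirds from B gives B-D-F#.
With the 6 figure the chord is in first inversion; from the bass D upward in close position it reads D-F#-B.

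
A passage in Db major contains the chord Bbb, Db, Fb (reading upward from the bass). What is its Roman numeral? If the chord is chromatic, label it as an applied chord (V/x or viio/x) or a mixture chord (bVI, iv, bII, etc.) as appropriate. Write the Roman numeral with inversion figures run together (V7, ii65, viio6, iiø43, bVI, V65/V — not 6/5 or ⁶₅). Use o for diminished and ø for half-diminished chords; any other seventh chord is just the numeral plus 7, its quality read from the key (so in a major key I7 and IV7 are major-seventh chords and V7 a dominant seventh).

bVI

The pitches Bbb-Db-Fb form a major triad rooted on Bbb.
Bbb is the lowered sixth degree of Db major (diatonic 6 would be Bb). This is a major triad on the lowered sixth degree, borrowed from the parallel minor.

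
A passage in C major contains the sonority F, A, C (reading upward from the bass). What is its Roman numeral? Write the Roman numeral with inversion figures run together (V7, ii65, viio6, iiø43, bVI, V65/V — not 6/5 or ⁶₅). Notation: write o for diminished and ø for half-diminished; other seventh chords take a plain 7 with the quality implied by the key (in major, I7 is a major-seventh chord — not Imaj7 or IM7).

Stacked in thirds the chord is F-A-C: a major triad on F.
F is scale degree 4 in C major, and a major triad on that degree is written IV.

IV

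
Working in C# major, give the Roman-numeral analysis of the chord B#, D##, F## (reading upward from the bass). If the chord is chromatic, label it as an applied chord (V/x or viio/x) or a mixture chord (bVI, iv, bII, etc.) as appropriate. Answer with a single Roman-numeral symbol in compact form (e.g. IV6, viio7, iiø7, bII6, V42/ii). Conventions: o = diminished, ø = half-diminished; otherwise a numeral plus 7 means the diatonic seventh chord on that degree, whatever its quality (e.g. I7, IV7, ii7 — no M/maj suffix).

The pitches B#-D##-F## form a major triad rooted on B#.
B# is not a diatonic chord root with this quality in C# major, but it lies a perfect fifth above E# (iii), so the chord functions as an applied dominant of iii.

V/iii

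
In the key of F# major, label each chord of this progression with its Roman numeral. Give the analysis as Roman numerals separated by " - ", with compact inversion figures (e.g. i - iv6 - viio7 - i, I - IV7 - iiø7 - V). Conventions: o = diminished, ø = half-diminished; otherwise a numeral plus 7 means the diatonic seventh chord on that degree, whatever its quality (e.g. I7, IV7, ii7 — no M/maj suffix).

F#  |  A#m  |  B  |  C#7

F#: major triad on F# = scale degree 1 → I.
A#m: minor triad on A# = scale degree 3 → iii.
B: major triad on B = scale degree 4 → IV.
C#7: root C# is the dominant; dominant seventh chord there is V7.

I - iii - IV - V7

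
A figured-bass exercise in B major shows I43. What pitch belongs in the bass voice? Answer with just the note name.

I in B major has root B; the chord is B-D#-F#-A#.
The figure 43 means second inversion — the fifth is in the bass.

F#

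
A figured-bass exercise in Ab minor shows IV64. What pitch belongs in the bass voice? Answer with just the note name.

IV in Ab minor has root Db; the chord is Db-F-Ab.
The figure 64 means second inversion — the fifth is in the bass.

Ab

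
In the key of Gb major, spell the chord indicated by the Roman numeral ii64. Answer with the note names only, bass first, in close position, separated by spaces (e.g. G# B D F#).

Eb Ab Cb

The numeral's case and figure indicate a minor triad. In Gb major its root, the second degree, is Ab.
Stacking thirds from Ab gives Ab-Cb-Eb.
The figured bass 64 indicates second inversion, placing the fifth (Eb) in the bass: Eb-Ab-Cb.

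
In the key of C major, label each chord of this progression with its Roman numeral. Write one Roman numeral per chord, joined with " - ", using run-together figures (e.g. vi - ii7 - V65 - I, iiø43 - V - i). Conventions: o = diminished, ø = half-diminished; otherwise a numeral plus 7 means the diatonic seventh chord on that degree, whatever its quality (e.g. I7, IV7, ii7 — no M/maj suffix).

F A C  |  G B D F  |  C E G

F-A-C: major triad on F = scale degree 4 → IV.
G-B-D-F: root G is the dominant; dominant seventh chord there is V7.
C-E-G has root C, degree 1 in C major, so I.

IV - V7 - I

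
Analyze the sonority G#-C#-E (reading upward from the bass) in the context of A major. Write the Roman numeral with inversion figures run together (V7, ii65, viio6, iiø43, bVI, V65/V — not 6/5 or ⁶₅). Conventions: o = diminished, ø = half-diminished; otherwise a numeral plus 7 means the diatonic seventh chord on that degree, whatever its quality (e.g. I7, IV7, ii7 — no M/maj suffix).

The pitches C#-E-G# form a minor triad rooted on C#.
C# is scale degree 3 in A major, and a minor triad on that degree is written iii.
With G# in the bass the chord is in second inversion, so the figured bass is 64.

iii64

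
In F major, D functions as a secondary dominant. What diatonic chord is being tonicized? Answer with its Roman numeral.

The chord is a major triad on D.
A dominant resolves down a perfect fifth: D → G. In F major, G is scale degree 2, i.e. ii.

ii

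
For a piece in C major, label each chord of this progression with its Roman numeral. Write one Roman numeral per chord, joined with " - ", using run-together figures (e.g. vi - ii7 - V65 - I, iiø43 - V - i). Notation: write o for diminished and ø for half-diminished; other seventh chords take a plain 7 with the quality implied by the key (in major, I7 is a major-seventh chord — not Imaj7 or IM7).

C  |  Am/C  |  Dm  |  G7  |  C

C has root C, degree 1 in C major, so I.
Am/C: root A is the submediant; minor triad there is vi6.
Dm: root D is the supertonic; minor triad there is ii.
G7: dominant seventh chord on G = scale degree 5 → V7.
C: root C is the tonic; major triad there is I.

I - vi6 - ii - V7 - I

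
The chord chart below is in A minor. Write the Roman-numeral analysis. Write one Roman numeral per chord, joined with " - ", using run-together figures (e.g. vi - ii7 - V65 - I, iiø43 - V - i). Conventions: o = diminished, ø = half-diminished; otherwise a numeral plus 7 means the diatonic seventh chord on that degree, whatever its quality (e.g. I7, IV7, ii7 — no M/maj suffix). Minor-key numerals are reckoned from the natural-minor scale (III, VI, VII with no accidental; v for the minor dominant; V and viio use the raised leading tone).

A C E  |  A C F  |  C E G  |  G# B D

i - VI6 - III - viio

A-C-E has root A, degree 1 in A minor, so i.
A-C-F has root F, degree 6 in A minor, so VI6.
C-E-G has root C, degree 3 in A minor, so III.
G#-B-D: root G# is the leading tone; diminished triad there is viio.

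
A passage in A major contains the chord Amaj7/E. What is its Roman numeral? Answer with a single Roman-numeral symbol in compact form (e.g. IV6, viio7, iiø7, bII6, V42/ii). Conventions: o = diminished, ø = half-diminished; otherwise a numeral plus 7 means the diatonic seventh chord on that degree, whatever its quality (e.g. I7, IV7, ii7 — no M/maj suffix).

I43

The pitches A-C#-E-G# form a major seventh chord rooted on A.
A is scale degree 1 in A major, and a major seventh chord on that degree is written I7.
With E in the bass the chord is in second inversion, so the figured bass is 43.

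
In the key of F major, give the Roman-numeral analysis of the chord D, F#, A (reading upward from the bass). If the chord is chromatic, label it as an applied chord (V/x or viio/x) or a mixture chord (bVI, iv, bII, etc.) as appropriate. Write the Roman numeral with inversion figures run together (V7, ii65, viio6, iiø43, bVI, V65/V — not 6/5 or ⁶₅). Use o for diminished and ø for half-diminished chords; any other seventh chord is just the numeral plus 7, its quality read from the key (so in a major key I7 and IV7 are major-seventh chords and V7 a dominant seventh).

Stacked in thirds the chord is D-F#-A: a major triad on D.
D is not a diatonic chord root with this quality in F major, but it lies a perfect fifth above G (ii), so the chord functions as an applied dominant of ii.

V/ii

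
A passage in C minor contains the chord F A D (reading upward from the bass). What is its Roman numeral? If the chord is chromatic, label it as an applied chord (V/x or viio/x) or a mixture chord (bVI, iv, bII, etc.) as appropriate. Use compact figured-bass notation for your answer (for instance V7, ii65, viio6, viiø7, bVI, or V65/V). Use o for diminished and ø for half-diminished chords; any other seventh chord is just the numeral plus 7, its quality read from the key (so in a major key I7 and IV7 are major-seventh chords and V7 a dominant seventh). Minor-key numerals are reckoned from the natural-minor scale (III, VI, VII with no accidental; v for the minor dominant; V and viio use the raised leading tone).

ii6

Stacked in thirds the chord is D-F-A: a minor triad on D.
D is the second degree of C minor. This is the minor supertonic, borrowed from the parallel major (the Dorian ii).
With F in the bass the chord is in first inversion, so the figured bass is 6.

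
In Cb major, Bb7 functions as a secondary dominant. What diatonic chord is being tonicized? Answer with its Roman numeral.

iii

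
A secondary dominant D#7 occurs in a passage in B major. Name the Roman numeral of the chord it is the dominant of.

The chord is a dominant seventh chord on D#.
A dominant resolves down a perfect fifth: D# → G#. In B major, G# is scale degree 6, i.e. vi.

vi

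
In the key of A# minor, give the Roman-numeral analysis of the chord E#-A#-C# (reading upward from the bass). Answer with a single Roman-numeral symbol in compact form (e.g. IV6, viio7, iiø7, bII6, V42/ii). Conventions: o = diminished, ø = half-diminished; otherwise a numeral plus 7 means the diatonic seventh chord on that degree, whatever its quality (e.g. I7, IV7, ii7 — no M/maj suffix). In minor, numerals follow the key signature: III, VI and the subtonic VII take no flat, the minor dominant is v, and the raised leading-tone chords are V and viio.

The pitches A#-C#-E# form a minor triad rooted on A#.
A# is scale degree 1 in A# minor, and a minor triad on that degree is written i.
With E# in the bass the chord is in second inversion, so the figured bass is 64.

i64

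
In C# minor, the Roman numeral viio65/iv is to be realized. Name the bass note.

G#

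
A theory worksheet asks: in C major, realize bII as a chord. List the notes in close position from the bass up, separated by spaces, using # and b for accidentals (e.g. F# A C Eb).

Db F Ab

Scale degree 2 in C major is D; lowering it a half step gives Db. bII is the Neapolitan chord — a major triad on the lowered second degree.
So the chord is Db-F-Ab.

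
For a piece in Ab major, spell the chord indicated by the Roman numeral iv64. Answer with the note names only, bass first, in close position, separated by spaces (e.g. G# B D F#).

iv64 is the minor subdominant, borrowed from the parallel minor. In Ab major that root is Db.
So the chord is Db-Fb-Ab, a minor triad.
With the 64 figure the chord is in second inversion; from the bass Ab upward in close position it reads Ab-Db-Fb.

Ab Db Fb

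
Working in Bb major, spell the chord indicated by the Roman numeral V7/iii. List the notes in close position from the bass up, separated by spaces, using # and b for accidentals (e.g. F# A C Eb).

The slash means an applied dominant: we want the dominant of iii. In Bb major, iii is D minor, and its dominant is built on A.
Building a dominant seventh chord on A gives A-C#-E-G.

A C# E G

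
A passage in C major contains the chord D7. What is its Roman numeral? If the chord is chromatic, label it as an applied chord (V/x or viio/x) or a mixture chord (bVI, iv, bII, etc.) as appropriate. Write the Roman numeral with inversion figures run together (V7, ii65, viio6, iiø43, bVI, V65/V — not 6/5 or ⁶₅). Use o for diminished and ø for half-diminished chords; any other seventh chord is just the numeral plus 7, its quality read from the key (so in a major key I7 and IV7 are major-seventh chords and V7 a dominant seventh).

V7/V

The pitches D-F#-A-C form a dominant seventh chord rooted on D.
D is not a diatonic chord root with this quality in C major, but it lies a perfect fifth above G (V), so the chord functions as an applied dominant of V.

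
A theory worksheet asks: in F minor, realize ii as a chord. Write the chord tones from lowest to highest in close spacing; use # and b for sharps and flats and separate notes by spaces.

ii is the minor supertonic, borrowed from the parallel major (the Dorian ii). In F minor that root is G.
So the chord is G-Bb-D.

G Bb D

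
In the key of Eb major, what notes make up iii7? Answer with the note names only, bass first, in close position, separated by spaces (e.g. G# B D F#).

The numeral's case and figure indicate a minor seventh chord. In Eb major its root, the third degree, is G.
Stacking thirds from G gives G-Bb-D-F.

G Bb D F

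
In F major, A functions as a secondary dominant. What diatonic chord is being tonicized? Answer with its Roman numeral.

vi

The chord is a major triad on A.
A dominant resolves down a perfect fifth: A → D. In F major, D is scale degree 6, i.e. vi.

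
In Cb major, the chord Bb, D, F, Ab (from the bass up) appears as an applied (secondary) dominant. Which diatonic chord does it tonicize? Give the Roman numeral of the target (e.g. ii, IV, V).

The chord is a dominant seventh chord on Bb.
A dominant resolves down a perfect fifth: Bb → Eb. In Cb major, Eb is scale degree 3, i.e. iii.

iii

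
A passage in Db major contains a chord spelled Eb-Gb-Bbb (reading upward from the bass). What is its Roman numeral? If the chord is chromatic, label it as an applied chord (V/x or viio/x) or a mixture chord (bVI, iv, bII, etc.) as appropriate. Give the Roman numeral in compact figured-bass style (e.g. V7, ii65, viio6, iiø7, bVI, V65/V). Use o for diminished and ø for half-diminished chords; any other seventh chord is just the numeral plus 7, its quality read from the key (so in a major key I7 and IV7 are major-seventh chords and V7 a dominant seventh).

Stacked in thirds the chord is Eb-Gb-Bbb: a diminished triad on Eb.
Eb is the second degree of Db major. This is the diminished supertonic triad, borrowed from the parallel minor.

iio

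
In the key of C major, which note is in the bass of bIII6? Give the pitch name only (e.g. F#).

G

bIII in C major has root Eb; the chord is Eb-G-Bb.
The figure 6 means first inversion — the third is in the bass.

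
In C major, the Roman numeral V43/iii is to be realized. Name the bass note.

F#

The applied chord V43/iii is rooted on B: B-D#-F#-A.
The figure 43 means second inversion — the fifth is in the bass.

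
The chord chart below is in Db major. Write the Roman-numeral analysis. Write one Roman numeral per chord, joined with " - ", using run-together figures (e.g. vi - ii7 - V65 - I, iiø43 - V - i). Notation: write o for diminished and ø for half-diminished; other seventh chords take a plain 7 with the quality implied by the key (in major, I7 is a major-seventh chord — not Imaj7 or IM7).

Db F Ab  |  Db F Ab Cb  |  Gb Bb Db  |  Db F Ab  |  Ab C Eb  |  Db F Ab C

Db-F-Ab: major triad on Db = scale degree 1 → I.
Db-F-Ab-Cb: a dominant seventh chord on Db, the applied dominant of IV → V7/IV.
Gb-Bb-Db: root Gb is the subdominant; major triad there is IV.
Db-F-Ab has root Db, degree 1 in Db major, so I.
Ab-C-Eb: major triad on Ab = scale degree 5 → V.
Db-F-Ab-C has root Db, degree 1 in Db major, so I7.

I - V7/IV - IV - I - V - I7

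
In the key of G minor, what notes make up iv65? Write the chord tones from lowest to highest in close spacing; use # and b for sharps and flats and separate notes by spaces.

Eb G Bb C

In G minor, scale degree 4 is C, and the diatonic chord built there is a minor seventh chord.
Stacking thirds from C gives C-Eb-G-Bb.
With the 65 figure the chord is in first inversion; from the bass Eb upward in close position it reads Eb-G-Bb-C.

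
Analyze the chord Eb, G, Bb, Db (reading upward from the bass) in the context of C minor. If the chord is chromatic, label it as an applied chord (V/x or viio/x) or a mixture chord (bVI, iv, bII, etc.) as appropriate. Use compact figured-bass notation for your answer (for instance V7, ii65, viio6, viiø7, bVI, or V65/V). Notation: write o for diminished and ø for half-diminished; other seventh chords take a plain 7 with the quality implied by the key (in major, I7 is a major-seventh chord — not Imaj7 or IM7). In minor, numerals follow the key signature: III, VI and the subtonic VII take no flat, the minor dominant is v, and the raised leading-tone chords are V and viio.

V7/VI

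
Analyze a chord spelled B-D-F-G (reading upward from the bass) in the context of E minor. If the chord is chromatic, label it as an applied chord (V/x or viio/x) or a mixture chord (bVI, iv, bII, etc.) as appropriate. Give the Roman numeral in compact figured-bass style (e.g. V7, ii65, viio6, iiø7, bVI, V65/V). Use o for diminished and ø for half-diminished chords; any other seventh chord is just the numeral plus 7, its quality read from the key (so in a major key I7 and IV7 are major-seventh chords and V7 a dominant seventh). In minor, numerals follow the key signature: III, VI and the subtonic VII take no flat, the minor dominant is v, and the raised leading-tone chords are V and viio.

Stacked in thirds the chord is G-B-D-F: a dominant seventh chord on G.
G is not a diatonic chord root with this quality in E minor, but it lies a perfect fifth above C (VI), so the chord functions as an applied dominant of VI.
With B in the bass the chord is in first inversion, so the figured bass is 65.

V65/VI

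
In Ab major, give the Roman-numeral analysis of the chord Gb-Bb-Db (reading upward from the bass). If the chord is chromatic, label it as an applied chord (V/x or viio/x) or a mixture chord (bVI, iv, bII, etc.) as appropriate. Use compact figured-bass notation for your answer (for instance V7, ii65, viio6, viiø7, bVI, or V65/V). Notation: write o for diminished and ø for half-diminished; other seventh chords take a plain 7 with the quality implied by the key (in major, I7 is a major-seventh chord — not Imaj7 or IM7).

Stacked in thirds the chord is Gb-Bb-Db: a major triad on Gb.
Gb is the lowered seventh degree of Ab major (diatonic 7 would be G). This is a major triad on the lowered seventh degree (the subtonic), borrowed from the parallel minor.

bVII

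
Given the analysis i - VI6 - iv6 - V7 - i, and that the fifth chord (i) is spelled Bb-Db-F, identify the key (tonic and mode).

i is given as Bb-Db-F — a minor triad with root Bb.
If Bb is scale degree 1 and the mode makes that degree carry a minor triad, the tonic is Bb and the mode is minor.

Bb minor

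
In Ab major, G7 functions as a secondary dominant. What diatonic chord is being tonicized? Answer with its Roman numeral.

The chord is a dominant seventh chord on G.
A dominant resolves down a perfect fifth: G → C. In Ab major, C is scale degree 3, i.e. iii.

iii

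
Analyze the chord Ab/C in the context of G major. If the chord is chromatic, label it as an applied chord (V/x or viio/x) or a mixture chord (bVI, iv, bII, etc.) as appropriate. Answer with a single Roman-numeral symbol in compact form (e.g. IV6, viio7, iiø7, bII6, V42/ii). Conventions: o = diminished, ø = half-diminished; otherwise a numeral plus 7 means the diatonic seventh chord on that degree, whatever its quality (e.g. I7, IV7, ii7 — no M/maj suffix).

bII6

Stacked in thirds the chord is Ab-C-Eb: a major triad on Ab.
Ab is the lowered second degree of G major (diatonic 2 would be A). This is the Neapolitan sixth — a major triad on the lowered second degree, here in its customary first inversion.
With C in the bass the chord is in first inversion, so the figured bass is 6.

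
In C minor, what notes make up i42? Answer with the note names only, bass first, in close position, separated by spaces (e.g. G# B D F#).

The numeral's case and figure indicate a minor seventh chord. In C minor its root, the first degree, is C.
Stacking thirds from C gives C-Eb-G-Bb.
The figured bass 42 indicates third inversion, placing the seventh (Bb) in the bass: Bb-C-Eb-G.

Bb C Eb G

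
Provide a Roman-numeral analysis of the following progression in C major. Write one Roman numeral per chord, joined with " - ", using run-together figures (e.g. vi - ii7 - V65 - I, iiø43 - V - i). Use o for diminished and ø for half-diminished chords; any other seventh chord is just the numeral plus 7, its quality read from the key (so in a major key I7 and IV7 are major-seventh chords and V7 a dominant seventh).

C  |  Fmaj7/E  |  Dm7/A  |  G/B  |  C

I - IV42 - ii43 - V6 - I

C has root C, degree 1 in C major, so I.
Fmaj7/E has root F, degree 4 in C major, so IV42.
Dm7/A: minor seventh chord on D = scale degree 2 → ii43.
G/B: root G is the dominant; major triad there is V6.
C has root C, degree 1 in C major, so I.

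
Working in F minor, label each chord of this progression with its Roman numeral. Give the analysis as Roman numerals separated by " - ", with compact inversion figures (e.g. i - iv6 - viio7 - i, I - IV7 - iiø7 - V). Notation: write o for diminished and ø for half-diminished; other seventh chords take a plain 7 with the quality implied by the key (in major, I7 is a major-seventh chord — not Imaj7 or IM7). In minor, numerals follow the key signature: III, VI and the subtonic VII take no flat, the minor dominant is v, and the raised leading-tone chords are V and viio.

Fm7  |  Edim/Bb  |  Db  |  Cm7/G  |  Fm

i7 - viio64 - VI - v43 - i

Fm7: minor seventh chord on F = scale degree 1 → i7.
Edim/Bb: diminished triad on E = scale degree 7 → viio64.
Db: root Db is the submediant; major triad there is VI.
Cm7/G: root C is the dominant; minor seventh chord there is v43.
Fm: root F is the tonic; minor triad there is i.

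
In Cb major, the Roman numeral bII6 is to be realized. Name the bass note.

bII in Cb major has root Dbb; the chord is Dbb-Fb-Abb.
The figure 6 means first inversion — the third is in the bass.

Fb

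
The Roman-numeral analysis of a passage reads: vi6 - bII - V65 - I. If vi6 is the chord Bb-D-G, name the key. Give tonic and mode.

Bb major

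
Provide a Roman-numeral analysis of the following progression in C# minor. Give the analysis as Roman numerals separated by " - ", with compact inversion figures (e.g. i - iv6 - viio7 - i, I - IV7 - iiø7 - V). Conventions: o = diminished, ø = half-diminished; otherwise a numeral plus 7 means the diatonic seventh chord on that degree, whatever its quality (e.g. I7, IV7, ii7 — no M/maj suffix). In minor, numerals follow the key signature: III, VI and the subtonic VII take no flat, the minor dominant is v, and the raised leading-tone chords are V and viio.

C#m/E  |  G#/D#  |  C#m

C#m/E: minor triad on C# = scale degree 1 → i6.
G#/D#: root G# is the dominant; major triad there is V64.
C#m: root C# is the tonic; minor triad there is i.

i6 - V64 - i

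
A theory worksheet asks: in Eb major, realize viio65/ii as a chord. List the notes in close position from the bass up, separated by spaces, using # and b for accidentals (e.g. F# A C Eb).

G Bb Db E

The slash marks an applied leading-tone chord: viio of ii. In Eb major, ii is F, so the leading tone to it is E, a half step below.
Building a fully diminished seventh chord on E gives E-G-Bb-Db.
The figured bass 65 indicates first inversion, placing the third (G) in the bass: G-Bb-Db-E.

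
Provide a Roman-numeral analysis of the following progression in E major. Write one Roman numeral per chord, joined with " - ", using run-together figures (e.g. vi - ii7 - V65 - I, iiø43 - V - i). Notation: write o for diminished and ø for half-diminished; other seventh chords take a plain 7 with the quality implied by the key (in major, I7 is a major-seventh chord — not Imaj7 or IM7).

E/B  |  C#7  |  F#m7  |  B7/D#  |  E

I64 - V7/ii - ii7 - V65 - I

E/B has root E, degree 1 in E major, so I64.
C#7: a dominant seventh chord on C#, the applied dominant of ii → V7/ii.
F#m7: root F# is the supertonic; minor seventh chord there is ii7.
B7/D#: root B is the dominant; dominant seventh chord there is V65.
E: major triad on E = scale degree 1 → I.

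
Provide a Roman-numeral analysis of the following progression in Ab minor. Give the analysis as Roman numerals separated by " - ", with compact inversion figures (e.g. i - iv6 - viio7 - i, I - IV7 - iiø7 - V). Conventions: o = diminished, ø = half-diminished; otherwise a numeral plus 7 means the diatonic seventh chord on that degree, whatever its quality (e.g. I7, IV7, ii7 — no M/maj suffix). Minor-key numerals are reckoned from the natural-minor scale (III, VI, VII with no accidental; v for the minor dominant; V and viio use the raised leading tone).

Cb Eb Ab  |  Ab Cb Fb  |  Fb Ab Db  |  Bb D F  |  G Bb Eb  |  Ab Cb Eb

Cb-Eb-Ab has root Ab, degree 1 in Ab minor, so i6.
Ab-Cb-Fb: major triad on Fb = scale degree 6 → VI6.
Fb-Ab-Db has root Db, degree 4 in Ab minor, so iv6.
Bb-D-F: a major triad on Bb, the applied dominant of V → V/V.
G-Bb-Eb: major triad on Eb = scale degree 5 → V6.
Ab-Cb-Eb: root Ab is the tonic; minor triad there is i.

i6 - VI6 - iv6 - V/V - V6 - i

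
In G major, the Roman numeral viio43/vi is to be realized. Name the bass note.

A

The applied chord viio43/vi is rooted on D#: D#-F#-A-C.
The figure 43 means second inversion — the fifth is in the bass.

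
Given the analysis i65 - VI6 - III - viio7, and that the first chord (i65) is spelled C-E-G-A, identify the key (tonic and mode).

A minor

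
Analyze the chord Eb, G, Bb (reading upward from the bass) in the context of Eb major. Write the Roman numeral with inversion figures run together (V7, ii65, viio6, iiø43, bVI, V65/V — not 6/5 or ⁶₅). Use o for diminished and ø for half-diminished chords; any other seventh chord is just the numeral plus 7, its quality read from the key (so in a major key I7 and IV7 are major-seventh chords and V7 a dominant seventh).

Stacked in thirds the chord is Eb-G-Bb: a major triad on Eb.
In Eb major, Eb is the tonic; the diatonic major triad there is I.

I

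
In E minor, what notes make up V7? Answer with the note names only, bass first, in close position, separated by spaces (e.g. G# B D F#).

B D# F# A

In E minor, the dominant is B. The dominant is major (leading tone raised), so V is a dominant seventh chord.
That chord is spelled B-D#-F#-A.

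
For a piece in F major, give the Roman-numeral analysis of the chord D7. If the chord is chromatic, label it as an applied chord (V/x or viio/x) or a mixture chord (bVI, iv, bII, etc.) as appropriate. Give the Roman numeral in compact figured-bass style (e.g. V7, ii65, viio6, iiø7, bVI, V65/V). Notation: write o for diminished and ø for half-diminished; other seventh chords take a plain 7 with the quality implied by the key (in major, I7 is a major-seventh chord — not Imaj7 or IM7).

V7/ii

The pitches D-F#-A-C form a dominant seventh chord rooted on D.
D is not a diatonic chord root with this quality in F major, but it lies a perfect fifth above G (ii), so the chord functions as an applied dominant of ii.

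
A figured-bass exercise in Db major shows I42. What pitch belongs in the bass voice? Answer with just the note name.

C

I in Db major has root Db; the chord is Db-F-Ab-C.
The figure 42 means third inversion — the seventh is in the bass.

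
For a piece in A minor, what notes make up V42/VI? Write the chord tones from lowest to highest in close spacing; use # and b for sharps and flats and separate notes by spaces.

Bb C E G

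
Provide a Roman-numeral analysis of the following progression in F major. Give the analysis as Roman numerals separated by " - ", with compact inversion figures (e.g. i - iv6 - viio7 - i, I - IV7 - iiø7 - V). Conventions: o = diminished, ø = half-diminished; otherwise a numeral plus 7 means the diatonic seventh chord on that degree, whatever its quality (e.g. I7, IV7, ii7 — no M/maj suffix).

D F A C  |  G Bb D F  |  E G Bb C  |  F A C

vi7 - ii7 - V65 - I

D-F-A-C: minor seventh chord on D = scale degree 6 → vi7.
G-Bb-D-F: minor seventh chord on G = scale degree 2 → ii7.
E-G-Bb-C: dominant seventh chord on C = scale degree 5 → V65.
F-A-C: major triad on F = scale degree 1 → I.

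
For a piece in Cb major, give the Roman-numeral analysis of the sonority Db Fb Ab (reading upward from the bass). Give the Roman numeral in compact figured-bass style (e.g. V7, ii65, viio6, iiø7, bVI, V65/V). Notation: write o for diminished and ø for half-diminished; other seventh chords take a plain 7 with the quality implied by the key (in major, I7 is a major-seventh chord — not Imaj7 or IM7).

Stacked in thirds the chord is Db-Fb-Ab: a minor triad on Db.
In Cb major, Db is the supertonic; the diatonic minor triad there is ii.

ii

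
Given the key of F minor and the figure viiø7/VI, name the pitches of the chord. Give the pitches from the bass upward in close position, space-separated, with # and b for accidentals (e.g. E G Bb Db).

C Eb Gb Bb

The slash marks an applied leading-tone chord: viio of VI. In F minor, VI is Db, so the leading tone to it is C, a half step below.
Building a half-diminished seventh chord on C gives C-Eb-Gb-Bb.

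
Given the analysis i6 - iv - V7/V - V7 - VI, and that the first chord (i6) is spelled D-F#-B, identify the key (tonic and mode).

B minor

The anchor chord is a minor triad on B, labeled i6.
If B is scale degree 1 and the mode makes that degree carry a minor triad, the tonic is B and the mode is minor.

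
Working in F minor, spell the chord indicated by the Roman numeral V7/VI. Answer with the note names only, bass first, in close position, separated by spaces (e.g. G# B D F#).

The slash means an applied dominant: we want the dominant of VI. In F minor, VI is Db major, and its dominant is built on Ab.
Building a dominant seventh chord on Ab gives Ab-C-Eb-Gb.

Ab C Eb Gb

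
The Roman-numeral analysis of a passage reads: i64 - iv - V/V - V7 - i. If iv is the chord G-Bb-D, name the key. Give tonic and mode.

D minor

The chord Gm is a minor triad rooted on G; its label is iv.
If G is scale degree 4 and the mode makes that degree carry a minor triad, the tonic is D and the mode is minor.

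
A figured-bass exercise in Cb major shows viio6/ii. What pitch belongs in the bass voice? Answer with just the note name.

The applied chord viio6/ii is rooted on C: C-Eb-Gb.
The figure 6 means first inversion — the third is in the bass.

Eb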